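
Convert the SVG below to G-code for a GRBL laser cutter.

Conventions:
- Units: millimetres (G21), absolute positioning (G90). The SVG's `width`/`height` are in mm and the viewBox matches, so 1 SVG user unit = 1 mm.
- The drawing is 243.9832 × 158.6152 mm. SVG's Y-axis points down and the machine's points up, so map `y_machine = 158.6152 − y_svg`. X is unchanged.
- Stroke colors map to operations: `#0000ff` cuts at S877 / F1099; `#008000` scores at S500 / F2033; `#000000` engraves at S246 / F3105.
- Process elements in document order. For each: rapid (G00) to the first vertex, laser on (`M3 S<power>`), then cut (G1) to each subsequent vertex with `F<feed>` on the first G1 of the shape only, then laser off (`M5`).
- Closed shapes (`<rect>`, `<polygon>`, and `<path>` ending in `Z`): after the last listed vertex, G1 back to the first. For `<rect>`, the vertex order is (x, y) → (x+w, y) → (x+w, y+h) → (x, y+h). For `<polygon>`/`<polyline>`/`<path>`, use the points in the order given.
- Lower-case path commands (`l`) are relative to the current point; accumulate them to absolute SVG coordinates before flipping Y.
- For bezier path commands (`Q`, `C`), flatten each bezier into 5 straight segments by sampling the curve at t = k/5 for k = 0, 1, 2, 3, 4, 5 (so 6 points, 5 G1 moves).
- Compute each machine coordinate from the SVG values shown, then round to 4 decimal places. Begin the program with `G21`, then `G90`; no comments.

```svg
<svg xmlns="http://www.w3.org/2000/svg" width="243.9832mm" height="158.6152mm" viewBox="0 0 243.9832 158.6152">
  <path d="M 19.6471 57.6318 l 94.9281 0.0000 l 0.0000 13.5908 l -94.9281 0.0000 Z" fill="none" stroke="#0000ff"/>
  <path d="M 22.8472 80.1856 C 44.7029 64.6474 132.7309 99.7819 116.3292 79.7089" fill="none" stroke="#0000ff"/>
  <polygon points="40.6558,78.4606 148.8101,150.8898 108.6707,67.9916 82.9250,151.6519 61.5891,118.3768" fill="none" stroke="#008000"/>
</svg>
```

G21
G90
G00 X19.6471 Y100.9834
M3 S877
G1 X114.5752 Y100.9834 F1099
G1 X114.5752 Y87.3926
G1 X19.6471 Y87.3926
G1 X19.6471 Y100.9834
M5
G00 X22.8472 Y78.4296
M3 S877
G1 X42.5365 Y82.5188 F1099
G1 X69.9182 Y79.5289
G1 X96.8035 Y74.5420
G1 X115.0035 Y72.6404
G1 X116.3292 Y78.9063
M5
G00 X40.6558 Y80.1546
M3 S500
G1 X148.8101 Y7.7254 F2033
G1 X108.6707 Y90.6236
G1 X82.9250 Y6.9633
G1 X61.5891 Y40.2384
G1 X40.6558 Y80.1546
M5

Since the viewBox matches the mm dimensions, user units are millimetres directly. The only transform is the Y-flip y_m = 158.6152 − y_svg.

Shape 1 is a rectangle drawn with `<path>`. Its stroke #0000ff means cut at S877, F1099. After flipping Y the toolpath is (19.6471,100.9834) → (114.5752,100.9834) → (114.5752,87.3926) → (19.6471,87.3926) → (19.6471,100.9834), returning to the start.

Shape 2 is a cubic bezier drawn with `<path>`. Its stroke #0000ff means cut at S877, F1099. After flipping Y the toolpath is (22.8472,78.4296) → (42.5365,82.5188) → (69.9182,79.5289) → (96.8035,74.5420) → (115.0035,72.6404) → (116.3292,78.9063).

Shape 3 is a closed polygon drawn with `<polygon>`. Its stroke #008000 means score at S500, F2033. After flipping Y the toolpath is (40.6558,80.1546) → (148.8101,7.7254) → (108.6707,90.6236) → (82.9250,6.9633) → (61.5891,40.2384) → (40.6558,80.1546), returning to the start.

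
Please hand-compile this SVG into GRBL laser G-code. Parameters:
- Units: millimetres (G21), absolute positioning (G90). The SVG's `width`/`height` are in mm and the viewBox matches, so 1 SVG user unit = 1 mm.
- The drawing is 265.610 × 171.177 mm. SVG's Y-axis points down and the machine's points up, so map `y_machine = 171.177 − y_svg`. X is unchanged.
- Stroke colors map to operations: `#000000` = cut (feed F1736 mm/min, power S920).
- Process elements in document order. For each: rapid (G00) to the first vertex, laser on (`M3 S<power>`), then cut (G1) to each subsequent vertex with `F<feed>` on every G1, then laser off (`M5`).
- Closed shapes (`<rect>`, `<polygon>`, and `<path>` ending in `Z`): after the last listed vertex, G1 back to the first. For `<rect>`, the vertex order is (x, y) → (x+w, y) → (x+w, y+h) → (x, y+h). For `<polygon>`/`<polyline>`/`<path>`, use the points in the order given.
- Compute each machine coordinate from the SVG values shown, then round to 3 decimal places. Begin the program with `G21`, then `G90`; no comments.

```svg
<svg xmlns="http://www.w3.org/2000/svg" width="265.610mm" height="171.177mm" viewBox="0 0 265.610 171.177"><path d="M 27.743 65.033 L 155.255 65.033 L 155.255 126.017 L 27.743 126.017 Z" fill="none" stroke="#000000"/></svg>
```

G21
G90
G00 X27.743 Y106.144
M3 S920
G1 X155.255 Y106.144 F1736
G1 X155.255 Y45.160 F1736
G1 X27.743 Y45.160 F1736
G1 X27.743 Y106.144 F1736
M5

1 u = 1 mm; y_m = 171.177 − y.

[1] `<path>` rectangle, #000000→cut S920 F1736: (27.743,106.144) → (155.255,106.144) → (155.255,45.160) → (27.743,45.160) → (27.743,106.144) (closed)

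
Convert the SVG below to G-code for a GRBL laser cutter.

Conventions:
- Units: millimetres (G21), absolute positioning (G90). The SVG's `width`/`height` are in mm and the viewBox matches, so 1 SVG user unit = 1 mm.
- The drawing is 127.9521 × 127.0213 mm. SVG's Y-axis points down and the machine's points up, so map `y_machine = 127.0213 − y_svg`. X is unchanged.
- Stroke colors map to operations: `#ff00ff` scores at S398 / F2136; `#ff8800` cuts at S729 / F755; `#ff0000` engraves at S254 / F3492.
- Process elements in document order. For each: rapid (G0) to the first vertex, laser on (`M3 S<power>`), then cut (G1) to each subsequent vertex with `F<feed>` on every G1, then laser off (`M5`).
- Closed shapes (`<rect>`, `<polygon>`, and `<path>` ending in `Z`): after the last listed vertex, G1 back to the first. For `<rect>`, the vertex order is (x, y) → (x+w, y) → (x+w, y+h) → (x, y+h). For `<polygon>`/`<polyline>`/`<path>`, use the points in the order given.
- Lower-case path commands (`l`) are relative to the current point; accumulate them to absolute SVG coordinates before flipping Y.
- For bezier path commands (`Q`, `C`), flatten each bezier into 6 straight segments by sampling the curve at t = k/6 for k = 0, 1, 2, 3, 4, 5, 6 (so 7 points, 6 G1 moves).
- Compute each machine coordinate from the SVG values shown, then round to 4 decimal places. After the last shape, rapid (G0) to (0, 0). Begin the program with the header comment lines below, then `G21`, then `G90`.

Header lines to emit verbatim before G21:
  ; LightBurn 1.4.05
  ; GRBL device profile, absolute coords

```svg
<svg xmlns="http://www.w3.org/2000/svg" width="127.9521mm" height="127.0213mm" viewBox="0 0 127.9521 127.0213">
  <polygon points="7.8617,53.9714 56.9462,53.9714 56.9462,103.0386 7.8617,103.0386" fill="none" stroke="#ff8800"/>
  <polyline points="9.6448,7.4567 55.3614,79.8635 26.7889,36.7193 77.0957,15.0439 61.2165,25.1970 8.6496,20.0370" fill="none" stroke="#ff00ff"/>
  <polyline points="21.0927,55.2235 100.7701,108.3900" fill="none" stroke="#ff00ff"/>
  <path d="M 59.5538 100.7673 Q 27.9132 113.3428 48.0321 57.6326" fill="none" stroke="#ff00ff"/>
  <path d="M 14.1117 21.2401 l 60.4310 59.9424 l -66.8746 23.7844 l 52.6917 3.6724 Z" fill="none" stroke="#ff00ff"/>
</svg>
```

viewBox `0 0 127.9521 127.0213` with mm width/height → 1 unit = 1 mm. Flip: y_m = 127.0213 − y_svg.

**Shape 1** — `<polygon>` rectangle, stroke `#ff8800` → cut (S729, F755). Machine vertices: (7.8617,73.0499) → (56.9462,73.0499) → (56.9462,23.9827) → (7.8617,23.9827) → (7.8617,73.0499). Closed: final G1 returns to the first vertex.

**Shape 2** — `<polyline>` open polyline, stroke `#ff00ff` → score (S398, F2136). Machine vertices: (9.6448,119.5646) → (55.3614,47.1578) → (26.7889,90.3020) → (77.0957,111.9774) → (61.2165,101.8243) → (8.6496,106.9843). Open path.

**Shape 3** — `<polyline>` line segment, stroke `#ff00ff` → score (S398, F2136). Machine vertices: (21.0927,71.7978) → (100.7701,18.6313). Open path.

**Shape 4** — `<path>` quadratic bezier, stroke `#ff00ff` → score (S398, F2136). Control points (SVG): P0=(59.5538,100.7673), P1=(27.9132,113.3428), P2=(48.0321,57.6326); sampled at t=k/6. Machine vertices: (59.5538,26.2540) → (50.4447,23.9590) → (44.2111,25.4576) → (40.8531,30.7499) → (40.3706,39.8359) → (42.7636,52.7155) → (48.0321,69.3887). Open path.

**Shape 5** — `<path>` closed polygon, stroke `#ff00ff` → score (S398, F2136). Machine vertices: (14.1117,105.7812) → (74.5427,45.8388) → (7.6681,22.0544) → (60.3598,18.3820) → (14.1117,105.7812). Closed: final G1 returns to the first vertex.

; LightBurn 1.4.05
; GRBL device profile, absolute coords
G21
G90
G0 X7.8617 Y73.0499
M3 S729
G1 X56.9462 Y73.0499 F755
G1 X56.9462 Y23.9827 F755
G1 X7.8617 Y23.9827 F755
G1 X7.8617 Y73.0499 F755
M5
G0 X9.6448 Y119.5646
M3 S398
G1 X55.3614 Y47.1578 F2136
G1 X26.7889 Y90.3020 F2136
G1 X77.0957 Y111.9774 F2136
G1 X61.2165 Y101.8243 F2136
G1 X8.6496 Y106.9843 F2136
M5
G0 X21.0927 Y71.7978
M3 S398
G1 X100.7701 Y18.6313 F2136
M5
G0 X59.5538 Y26.2540
M3 S398
G1 X50.4447 Y23.9590 F2136
G1 X44.2111 Y25.4576 F2136
G1 X40.8531 Y30.7499 F2136
G1 X40.3706 Y39.8359 F2136
G1 X42.7636 Y52.7155 F2136
G1 X48.0321 Y69.3887 F2136
M5
G0 X14.1117 Y105.7812
M3 S398
G1 X74.5427 Y45.8388 F2136
G1 X7.6681 Y22.0544 F2136
G1 X60.3598 Y18.3820 F2136
G1 X14.1117 Y105.7812 F2136
M5
G0 X0.0000 Y0.0000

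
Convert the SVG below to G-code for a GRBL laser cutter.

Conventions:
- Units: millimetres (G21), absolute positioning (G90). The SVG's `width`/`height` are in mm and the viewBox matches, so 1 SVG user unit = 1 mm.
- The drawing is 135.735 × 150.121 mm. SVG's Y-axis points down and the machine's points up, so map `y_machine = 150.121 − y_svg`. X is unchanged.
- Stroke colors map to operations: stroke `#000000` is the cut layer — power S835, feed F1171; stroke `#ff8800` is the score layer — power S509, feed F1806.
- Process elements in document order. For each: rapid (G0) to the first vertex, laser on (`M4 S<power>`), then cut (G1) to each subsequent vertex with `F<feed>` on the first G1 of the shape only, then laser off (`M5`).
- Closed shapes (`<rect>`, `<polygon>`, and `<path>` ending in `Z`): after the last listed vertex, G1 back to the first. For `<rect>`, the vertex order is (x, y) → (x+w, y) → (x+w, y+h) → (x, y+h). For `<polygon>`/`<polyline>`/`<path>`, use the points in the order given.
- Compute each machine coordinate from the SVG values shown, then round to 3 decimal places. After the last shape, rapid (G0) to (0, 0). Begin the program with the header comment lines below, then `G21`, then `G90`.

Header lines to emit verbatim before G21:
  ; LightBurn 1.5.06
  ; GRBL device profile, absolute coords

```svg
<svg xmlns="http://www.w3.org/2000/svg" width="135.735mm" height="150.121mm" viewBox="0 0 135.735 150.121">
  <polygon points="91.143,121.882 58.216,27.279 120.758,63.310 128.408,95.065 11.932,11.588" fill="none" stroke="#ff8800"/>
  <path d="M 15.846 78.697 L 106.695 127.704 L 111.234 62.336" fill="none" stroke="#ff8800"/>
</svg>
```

viewBox `0 0 135.735 150.121` with mm width/height → 1 unit = 1 mm. Flip: y_m = 150.121 − y_svg.

**Shape 1** — `<polygon>` closed polygon, stroke `#ff8800` → score (S509, F1806). Machine vertices: (91.143,28.239) → (58.216,122.842) → (120.758,86.811) → (128.408,55.056) → (11.932,138.533) → (91.143,28.239). Closed: final G1 returns to the first vertex.

**Shape 2** — `<path>` open polyline, stroke `#ff8800` → score (S509, F1806). Machine vertices: (15.846,71.424) → (106.695,22.417) → (111.234,87.785). Open path.

; LightBurn 1.5.06
; GRBL device profile, absolute coords
G21
G90
G0 X91.143 Y28.239
M4 S509
G1 X58.216 Y122.842 F1806
G1 X120.758 Y86.811
G1 X128.408 Y55.056
G1 X11.932 Y138.533
G1 X91.143 Y28.239
M5
G0 X15.846 Y71.424
M4 S509
G1 X106.695 Y22.417 F1806
G1 X111.234 Y87.785
M5
G0 X0.000 Y0.000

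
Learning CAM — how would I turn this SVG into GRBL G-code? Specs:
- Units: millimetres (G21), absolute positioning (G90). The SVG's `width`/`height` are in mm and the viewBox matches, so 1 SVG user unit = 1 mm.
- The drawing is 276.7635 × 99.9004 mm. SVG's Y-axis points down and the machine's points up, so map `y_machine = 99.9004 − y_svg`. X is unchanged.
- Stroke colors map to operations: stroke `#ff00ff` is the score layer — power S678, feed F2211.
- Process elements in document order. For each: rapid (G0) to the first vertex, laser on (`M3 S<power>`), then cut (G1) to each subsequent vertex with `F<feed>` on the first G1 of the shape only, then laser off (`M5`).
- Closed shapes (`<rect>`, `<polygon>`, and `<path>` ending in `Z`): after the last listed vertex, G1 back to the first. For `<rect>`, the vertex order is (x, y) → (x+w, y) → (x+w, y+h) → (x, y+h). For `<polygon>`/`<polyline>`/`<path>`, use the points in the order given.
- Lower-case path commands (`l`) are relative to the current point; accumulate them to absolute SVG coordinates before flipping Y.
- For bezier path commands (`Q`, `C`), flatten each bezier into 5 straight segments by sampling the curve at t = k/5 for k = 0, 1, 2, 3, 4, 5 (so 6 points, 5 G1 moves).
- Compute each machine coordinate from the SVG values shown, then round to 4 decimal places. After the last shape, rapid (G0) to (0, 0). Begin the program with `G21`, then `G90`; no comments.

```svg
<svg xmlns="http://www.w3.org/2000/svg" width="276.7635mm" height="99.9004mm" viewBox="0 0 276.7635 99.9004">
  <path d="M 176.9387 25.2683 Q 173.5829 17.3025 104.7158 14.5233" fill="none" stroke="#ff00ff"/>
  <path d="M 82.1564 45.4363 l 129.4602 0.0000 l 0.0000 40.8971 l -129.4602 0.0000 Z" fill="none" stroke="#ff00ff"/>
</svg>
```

1 u = 1 mm; y_m = 99.9004 − y.

[1] `<path>` quadratic bezier, #ff00ff→score S678 F2211: (176.9387,74.6321) → (172.9759,77.6110) → (163.7723,80.1749) → (149.3277,82.3239) → (129.6422,84.0580) → (104.7158,85.3771)

[2] `<path>` rectangle, #ff00ff→score S678 F2211: (82.1564,54.4641) → (211.6166,54.4641) → (211.6166,13.5670) → (82.1564,13.5670) → (82.1564,54.4641) (closed)

G21
G90
G0 X176.9387 Y74.6321
M3 S678
G1 X172.9759 Y77.6110 F2211
G1 X163.7723 Y80.1749
G1 X149.3277 Y82.3239
G1 X129.6422 Y84.0580
G1 X104.7158 Y85.3771
M5
G0 X82.1564 Y54.4641
M3 S678
G1 X211.6166 Y54.4641 F2211
G1 X211.6166 Y13.5670
G1 X82.1564 Y13.5670
G1 X82.1564 Y54.4641
M5
G0 X0.0000 Y0.0000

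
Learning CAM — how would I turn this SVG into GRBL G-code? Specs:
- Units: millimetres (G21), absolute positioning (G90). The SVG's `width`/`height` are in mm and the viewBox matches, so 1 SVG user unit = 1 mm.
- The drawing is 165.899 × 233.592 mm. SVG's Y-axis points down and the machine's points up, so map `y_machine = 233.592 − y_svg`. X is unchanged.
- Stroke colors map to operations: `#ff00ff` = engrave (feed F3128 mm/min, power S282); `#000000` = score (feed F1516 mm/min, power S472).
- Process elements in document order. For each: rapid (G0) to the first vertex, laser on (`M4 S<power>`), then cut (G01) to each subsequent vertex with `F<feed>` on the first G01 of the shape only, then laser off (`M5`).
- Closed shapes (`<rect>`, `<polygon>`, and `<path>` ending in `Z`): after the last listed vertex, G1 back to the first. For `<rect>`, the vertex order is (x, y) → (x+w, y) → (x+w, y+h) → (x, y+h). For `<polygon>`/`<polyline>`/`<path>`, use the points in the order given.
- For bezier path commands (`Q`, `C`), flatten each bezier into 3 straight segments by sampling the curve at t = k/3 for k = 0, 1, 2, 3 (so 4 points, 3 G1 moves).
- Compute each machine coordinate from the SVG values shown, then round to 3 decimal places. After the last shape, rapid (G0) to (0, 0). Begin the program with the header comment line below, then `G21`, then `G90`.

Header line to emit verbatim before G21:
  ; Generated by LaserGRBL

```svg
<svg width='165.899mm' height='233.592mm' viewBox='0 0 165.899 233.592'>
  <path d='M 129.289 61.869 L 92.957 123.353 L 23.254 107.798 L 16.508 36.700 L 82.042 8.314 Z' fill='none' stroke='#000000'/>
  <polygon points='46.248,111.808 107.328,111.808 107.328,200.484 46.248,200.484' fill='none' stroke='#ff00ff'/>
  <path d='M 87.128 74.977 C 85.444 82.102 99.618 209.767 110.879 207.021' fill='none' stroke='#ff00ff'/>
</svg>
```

1 u = 1 mm; y_m = 233.592 − y.

[1] `<path>` regular polygon, #000000→score S472 F1516: (129.289,171.723) → (92.957,110.239) → (23.254,125.794) → (16.508,196.892) → (82.042,225.278) → (129.289,171.723) (closed)

[2] `<polygon>` rectangle, #ff00ff→engrave S282 F3128: (46.248,121.784) → (107.328,121.784) → (107.328,33.108) → (46.248,33.108) → (46.248,121.784) (closed)

[3] `<path>` cubic bezier, #ff00ff→engrave S282 F3128: (87.128,158.615) → (90.035,120.604) → (99.342,58.001) → (110.879,26.571)

; Generated by LaserGRBL
G21
G90
G0 X129.289 Y171.723
M4 S472
G01 X92.957 Y110.239 F1516
G01 X23.254 Y125.794
G01 X16.508 Y196.892
G01 X82.042 Y225.278
G01 X129.289 Y171.723
M5
G0 X46.248 Y121.784
M4 S282
G01 X107.328 Y121.784 F3128
G01 X107.328 Y33.108
G01 X46.248 Y33.108
G01 X46.248 Y121.784
M5
G0 X87.128 Y158.615
M4 S282
G01 X90.035 Y120.604 F3128
G01 X99.342 Y58.001
G01 X110.879 Y26.571
M5
G0 X0.000 Y0.000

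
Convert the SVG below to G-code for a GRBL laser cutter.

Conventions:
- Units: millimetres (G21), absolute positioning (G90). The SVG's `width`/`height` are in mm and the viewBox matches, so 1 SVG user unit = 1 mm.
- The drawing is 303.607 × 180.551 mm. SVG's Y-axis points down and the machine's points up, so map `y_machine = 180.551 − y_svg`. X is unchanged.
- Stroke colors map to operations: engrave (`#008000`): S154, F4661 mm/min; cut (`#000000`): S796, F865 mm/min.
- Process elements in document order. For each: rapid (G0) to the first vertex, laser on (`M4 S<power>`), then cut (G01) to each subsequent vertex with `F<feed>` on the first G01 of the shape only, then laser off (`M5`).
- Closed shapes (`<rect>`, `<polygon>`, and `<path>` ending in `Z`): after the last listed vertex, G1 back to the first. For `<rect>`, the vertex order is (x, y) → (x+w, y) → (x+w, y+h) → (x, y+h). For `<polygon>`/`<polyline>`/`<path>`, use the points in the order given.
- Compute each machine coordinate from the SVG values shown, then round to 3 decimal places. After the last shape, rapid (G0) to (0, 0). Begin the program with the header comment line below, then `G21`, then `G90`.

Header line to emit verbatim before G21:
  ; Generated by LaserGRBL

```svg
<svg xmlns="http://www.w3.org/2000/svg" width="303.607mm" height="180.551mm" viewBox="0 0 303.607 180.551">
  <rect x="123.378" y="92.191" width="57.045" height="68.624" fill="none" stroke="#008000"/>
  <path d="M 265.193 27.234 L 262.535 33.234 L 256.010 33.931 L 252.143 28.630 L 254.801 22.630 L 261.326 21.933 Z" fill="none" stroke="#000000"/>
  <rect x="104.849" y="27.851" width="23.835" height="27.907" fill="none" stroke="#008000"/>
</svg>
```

; Generated by LaserGRBL
G21
G90
G0 X123.378 Y88.360
M4 S154
G01 X180.423 Y88.360 F4661
G01 X180.423 Y19.736
G01 X123.378 Y19.736
G01 X123.378 Y88.360
M5
G0 X265.193 Y153.317
M4 S796
G01 X262.535 Y147.317 F865
G01 X256.010 Y146.620
G01 X252.143 Y151.921
G01 X254.801 Y157.921
G01 X261.326 Y158.618
G01 X265.193 Y153.317
M5
G0 X104.849 Y152.700
M4 S154
G01 X128.684 Y152.700 F4661
G01 X128.684 Y124.793
G01 X104.849 Y124.793
G01 X104.849 Y152.700
M5
G0 X0.000 Y0.000

viewBox `0 0 303.607 180.551` with mm width/height → 1 unit = 1 mm. Flip: y_m = 180.551 − y_svg.

**Shape 1** — `<rect>` rectangle, stroke `#008000` → engrave (S154, F4661). Machine vertices: (123.378,88.360) → (180.423,88.360) → (180.423,19.736) → (123.378,19.736) → (123.378,88.360). Closed: final G1 returns to the first vertex.

**Shape 2** — `<path>` regular polygon, stroke `#000000` → cut (S796, F865). Machine vertices: (265.193,153.317) → (262.535,147.317) → (256.010,146.620) → (252.143,151.921) → (254.801,157.921) → (261.326,158.618) → (265.193,153.317). Closed: final G1 returns to the first vertex.

**Shape 3** — `<rect>` rectangle, stroke `#008000` → engrave (S154, F4661). Machine vertices: (104.849,152.700) → (128.684,152.700) → (128.684,124.793) → (104.849,124.793) → (104.849,152.700). Closed: final G1 returns to the first vertex.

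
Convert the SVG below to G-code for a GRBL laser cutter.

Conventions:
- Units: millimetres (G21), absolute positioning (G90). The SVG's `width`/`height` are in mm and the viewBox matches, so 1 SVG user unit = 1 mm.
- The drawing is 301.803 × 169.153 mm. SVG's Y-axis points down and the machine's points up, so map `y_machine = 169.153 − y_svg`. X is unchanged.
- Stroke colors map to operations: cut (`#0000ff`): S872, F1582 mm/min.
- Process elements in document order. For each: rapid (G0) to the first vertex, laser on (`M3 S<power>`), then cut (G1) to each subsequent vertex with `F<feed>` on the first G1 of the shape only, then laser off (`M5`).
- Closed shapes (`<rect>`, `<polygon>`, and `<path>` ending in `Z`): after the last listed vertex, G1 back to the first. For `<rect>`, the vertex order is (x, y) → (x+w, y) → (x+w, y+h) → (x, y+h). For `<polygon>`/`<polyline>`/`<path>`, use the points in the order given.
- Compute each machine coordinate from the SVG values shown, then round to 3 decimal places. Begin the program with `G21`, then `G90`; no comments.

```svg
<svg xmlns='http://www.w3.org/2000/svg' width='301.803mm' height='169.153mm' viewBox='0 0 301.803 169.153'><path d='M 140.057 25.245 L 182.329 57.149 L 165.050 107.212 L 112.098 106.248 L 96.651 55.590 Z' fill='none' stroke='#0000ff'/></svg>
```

G21
G90
G0 X140.057 Y143.908
M3 S872
G1 X182.329 Y112.004 F1582
G1 X165.050 Y61.941
G1 X112.098 Y62.905
G1 X96.651 Y113.563
G1 X140.057 Y143.908
M5

Since the viewBox matches the mm dimensions, user units are millimetres directly. The only transform is the Y-flip y_m = 169.153 − y_svg.

Shape 1 is a regular polygon drawn with `<path>`. Its stroke #0000ff means cut at S872, F1582. After flipping Y the toolpath is (140.057,143.908) → (182.329,112.004) → (165.050,61.941) → (112.098,62.905) → (96.651,113.563) → (140.057,143.908), returning to the start.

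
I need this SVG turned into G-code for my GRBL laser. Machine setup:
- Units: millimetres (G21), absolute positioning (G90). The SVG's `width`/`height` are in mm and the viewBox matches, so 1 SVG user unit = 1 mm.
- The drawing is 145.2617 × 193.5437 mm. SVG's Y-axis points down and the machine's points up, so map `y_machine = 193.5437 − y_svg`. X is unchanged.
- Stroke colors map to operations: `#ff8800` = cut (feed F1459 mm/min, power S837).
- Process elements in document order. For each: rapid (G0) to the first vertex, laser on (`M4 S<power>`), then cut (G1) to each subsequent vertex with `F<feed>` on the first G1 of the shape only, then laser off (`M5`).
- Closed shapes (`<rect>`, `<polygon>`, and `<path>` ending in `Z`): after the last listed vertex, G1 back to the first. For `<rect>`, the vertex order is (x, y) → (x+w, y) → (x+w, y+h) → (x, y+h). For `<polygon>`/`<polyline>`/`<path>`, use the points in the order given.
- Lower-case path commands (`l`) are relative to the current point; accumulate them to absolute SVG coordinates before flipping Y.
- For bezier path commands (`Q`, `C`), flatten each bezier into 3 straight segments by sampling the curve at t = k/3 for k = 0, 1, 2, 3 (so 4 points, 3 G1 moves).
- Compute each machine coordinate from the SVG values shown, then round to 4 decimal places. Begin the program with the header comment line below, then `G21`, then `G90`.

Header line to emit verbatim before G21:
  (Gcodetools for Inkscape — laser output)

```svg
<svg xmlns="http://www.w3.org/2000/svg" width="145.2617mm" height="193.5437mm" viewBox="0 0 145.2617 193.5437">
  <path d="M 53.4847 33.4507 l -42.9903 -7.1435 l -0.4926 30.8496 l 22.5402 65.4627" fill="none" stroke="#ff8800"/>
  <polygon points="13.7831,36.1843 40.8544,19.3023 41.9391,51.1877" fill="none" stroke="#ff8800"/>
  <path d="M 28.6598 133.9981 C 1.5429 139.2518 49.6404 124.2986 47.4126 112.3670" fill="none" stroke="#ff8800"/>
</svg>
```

(Gcodetools for Inkscape — laser output)
G21
G90
G0 X53.4847 Y160.0930
M4 S837
G1 X10.4944 Y167.2365 F1459
G1 X10.0018 Y136.3869
G1 X32.5420 Y70.9242
M5
G0 X13.7831 Y157.3594
M4 S837
G1 X40.8544 Y174.2414 F1459
G1 X41.9391 Y142.3560
G1 X13.7831 Y157.3594
M5
G0 X28.6598 Y59.5456
M4 S837
G1 X21.9647 Y60.1672 F1459
G1 X37.5149 Y69.0982
G1 X47.4126 Y81.1767
M5

viewBox `0 0 145.2617 193.5437` with mm width/height → 1 unit = 1 mm. Flip: y_m = 193.5437 − y_svg.

**Shape 1** — `<path>` open polyline, stroke `#ff8800` → cut (S837, F1459). Machine vertices: (53.4847,160.0930) → (10.4944,167.2365) → (10.0018,136.3869) → (32.5420,70.9242). Open path.

**Shape 2** — `<polygon>` regular polygon, stroke `#ff8800` → cut (S837, F1459). Machine vertices: (13.7831,157.3594) → (40.8544,174.2414) → (41.9391,142.3560) → (13.7831,157.3594). Closed: final G1 returns to the first vertex.

**Shape 3** — `<path>` cubic bezier, stroke `#ff8800` → cut (S837, F1459). Control points (SVG): P0=(28.6598,133.9981), P1=(1.5429,139.2518), P2=(49.6404,124.2986), P3=(47.4126,112.3670); sampled at t=k/3. Machine vertices: (28.6598,59.5456) → (21.9647,60.1672) → (37.5149,69.0982) → (47.4126,81.1767). Open path.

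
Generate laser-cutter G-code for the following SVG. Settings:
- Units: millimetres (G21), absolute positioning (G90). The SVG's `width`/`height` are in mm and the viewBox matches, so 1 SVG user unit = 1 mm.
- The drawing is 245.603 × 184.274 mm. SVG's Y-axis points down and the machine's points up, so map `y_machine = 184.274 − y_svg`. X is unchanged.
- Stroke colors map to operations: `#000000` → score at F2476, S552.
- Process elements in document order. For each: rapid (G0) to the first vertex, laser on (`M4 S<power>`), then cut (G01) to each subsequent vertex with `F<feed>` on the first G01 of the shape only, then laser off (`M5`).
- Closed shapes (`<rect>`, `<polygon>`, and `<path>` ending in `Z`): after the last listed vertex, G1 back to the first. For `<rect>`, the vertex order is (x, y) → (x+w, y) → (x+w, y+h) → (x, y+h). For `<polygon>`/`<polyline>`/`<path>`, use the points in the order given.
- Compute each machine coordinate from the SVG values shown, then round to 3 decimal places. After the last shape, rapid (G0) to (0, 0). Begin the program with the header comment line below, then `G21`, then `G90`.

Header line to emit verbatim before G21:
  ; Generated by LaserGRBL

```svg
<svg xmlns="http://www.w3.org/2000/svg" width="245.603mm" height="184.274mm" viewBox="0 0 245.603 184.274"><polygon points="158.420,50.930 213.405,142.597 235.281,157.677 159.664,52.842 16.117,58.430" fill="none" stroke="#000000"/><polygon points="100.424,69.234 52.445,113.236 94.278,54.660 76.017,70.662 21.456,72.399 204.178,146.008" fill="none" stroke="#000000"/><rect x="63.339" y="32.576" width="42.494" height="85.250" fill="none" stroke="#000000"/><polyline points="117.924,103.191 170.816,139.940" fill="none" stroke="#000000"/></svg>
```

; Generated by LaserGRBL
G21
G90
G0 X158.420 Y133.344
M4 S552
G01 X213.405 Y41.677 F2476
G01 X235.281 Y26.597
G01 X159.664 Y131.432
G01 X16.117 Y125.844
G01 X158.420 Y133.344
M5
G0 X100.424 Y115.040
M4 S552
G01 X52.445 Y71.038 F2476
G01 X94.278 Y129.614
G01 X76.017 Y113.612
G01 X21.456 Y111.875
G01 X204.178 Y38.266
G01 X100.424 Y115.040
M5
G0 X63.339 Y151.698
M4 S552
G01 X105.833 Y151.698 F2476
G01 X105.833 Y66.448
G01 X63.339 Y66.448
G01 X63.339 Y151.698
M5
G0 X117.924 Y81.083
M4 S552
G01 X170.816 Y44.334 F2476
M5
G0 X0.000 Y0.000

viewBox `0 0 245.603 184.274` with mm width/height → 1 unit = 1 mm. Flip: y_m = 184.274 − y_svg.

**Shape 1** — `<polygon>` closed polygon, stroke `#000000` → score (S552, F2476). Machine vertices: (158.420,133.344) → (213.405,41.677) → (235.281,26.597) → (159.664,131.432) → (16.117,125.844) → (158.420,133.344). Closed: final G1 returns to the first vertex.

**Shape 2** — `<polygon>` closed polygon, stroke `#000000` → score (S552, F2476). Machine vertices: (100.424,115.040) → (52.445,71.038) → (94.278,129.614) → (76.017,113.612) → (21.456,111.875) → (204.178,38.266) → (100.424,115.040). Closed: final G1 returns to the first vertex.

**Shape 3** — `<rect>` rectangle, stroke `#000000` → score (S552, F2476). Machine vertices: (63.339,151.698) → (105.833,151.698) → (105.833,66.448) → (63.339,66.448) → (63.339,151.698). Closed: final G1 returns to the first vertex.

**Shape 4** — `<polyline>` line segment, stroke `#000000` → score (S552, F2476). Machine vertices: (117.924,81.083) → (170.816,44.334). Open path.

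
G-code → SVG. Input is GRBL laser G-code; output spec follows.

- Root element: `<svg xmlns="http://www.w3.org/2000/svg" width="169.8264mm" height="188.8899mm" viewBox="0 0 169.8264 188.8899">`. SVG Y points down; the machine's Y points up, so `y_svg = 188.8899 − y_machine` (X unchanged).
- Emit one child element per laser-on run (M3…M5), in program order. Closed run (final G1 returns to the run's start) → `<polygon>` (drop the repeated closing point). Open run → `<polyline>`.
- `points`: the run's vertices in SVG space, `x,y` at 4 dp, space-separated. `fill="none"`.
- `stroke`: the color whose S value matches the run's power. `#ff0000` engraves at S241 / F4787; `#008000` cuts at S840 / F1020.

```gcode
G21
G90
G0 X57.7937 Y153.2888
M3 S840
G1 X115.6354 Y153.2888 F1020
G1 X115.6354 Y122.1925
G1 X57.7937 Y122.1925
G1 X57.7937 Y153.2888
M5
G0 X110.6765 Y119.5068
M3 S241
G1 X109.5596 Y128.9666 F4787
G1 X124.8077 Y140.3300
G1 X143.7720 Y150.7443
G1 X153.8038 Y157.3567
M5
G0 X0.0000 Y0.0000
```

y_svg = 188.8899 − y_m.

[1] S840→`#008000` (cut); closed run; points: 57.7937,35.6011 115.6354,35.6011 115.6354,66.6974 57.7937,66.6974

[2] S241→`#ff0000` (engrave); open run; points: 110.6765,69.3831 109.5596,59.9233 124.8077,48.5599 143.7720,38.1456 153.8038,31.5332

<svg xmlns="http://www.w3.org/2000/svg" width="169.8264mm" height="188.8899mm" viewBox="0 0 169.8264 188.8899">
  <polygon points="57.7937,35.6011 115.6354,35.6011 115.6354,66.6974 57.7937,66.6974" fill="none" stroke="#008000"/>
  <polyline points="110.6765,69.3831 109.5596,59.9233 124.8077,48.5599 143.7720,38.1456 153.8038,31.5332" fill="none" stroke="#ff0000"/>
</svg>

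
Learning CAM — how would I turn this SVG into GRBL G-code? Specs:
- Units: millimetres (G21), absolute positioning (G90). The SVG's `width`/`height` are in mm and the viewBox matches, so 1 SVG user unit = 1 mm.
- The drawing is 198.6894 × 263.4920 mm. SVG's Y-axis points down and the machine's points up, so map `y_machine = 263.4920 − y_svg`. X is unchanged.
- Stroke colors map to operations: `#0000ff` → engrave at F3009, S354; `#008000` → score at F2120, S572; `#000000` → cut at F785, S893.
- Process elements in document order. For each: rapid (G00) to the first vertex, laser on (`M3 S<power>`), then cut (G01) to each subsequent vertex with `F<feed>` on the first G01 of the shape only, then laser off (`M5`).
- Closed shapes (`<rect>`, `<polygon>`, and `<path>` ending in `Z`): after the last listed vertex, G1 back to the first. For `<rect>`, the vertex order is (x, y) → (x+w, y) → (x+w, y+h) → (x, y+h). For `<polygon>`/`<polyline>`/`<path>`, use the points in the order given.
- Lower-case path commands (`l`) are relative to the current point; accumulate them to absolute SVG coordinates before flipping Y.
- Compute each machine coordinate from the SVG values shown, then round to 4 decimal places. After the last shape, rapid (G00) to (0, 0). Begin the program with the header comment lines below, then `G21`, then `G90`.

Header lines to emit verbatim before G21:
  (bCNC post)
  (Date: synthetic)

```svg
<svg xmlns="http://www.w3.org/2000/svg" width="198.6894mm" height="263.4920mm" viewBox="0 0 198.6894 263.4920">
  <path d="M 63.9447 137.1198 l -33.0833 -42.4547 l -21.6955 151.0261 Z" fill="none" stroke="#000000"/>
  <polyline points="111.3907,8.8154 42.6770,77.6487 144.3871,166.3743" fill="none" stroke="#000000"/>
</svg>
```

Since the viewBox matches the mm dimensions, user units are millimetres directly. The only transform is the Y-flip y_m = 263.4920 − y_svg.

Shape 1 is a closed polygon drawn with `<path>`. Its stroke #000000 means cut at S893, F785. After flipping Y the toolpath is (63.9447,126.3722) → (30.8614,168.8269) → (9.1659,17.8008) → (63.9447,126.3722), returning to the start.

Shape 2 is a open polyline drawn with `<polyline>`. Its stroke #000000 means cut at S893, F785. After flipping Y the toolpath is (111.3907,254.6766) → (42.6770,185.8433) → (144.3871,97.1177).

(bCNC post)
(Date: synthetic)
G21
G90
G00 X63.9447 Y126.3722
M3 S893
G01 X30.8614 Y168.8269 F785
G01 X9.1659 Y17.8008
G01 X63.9447 Y126.3722
M5
G00 X111.3907 Y254.6766
M3 S893
G01 X42.6770 Y185.8433 F785
G01 X144.3871 Y97.1177
M5
G00 X0.0000 Y0.0000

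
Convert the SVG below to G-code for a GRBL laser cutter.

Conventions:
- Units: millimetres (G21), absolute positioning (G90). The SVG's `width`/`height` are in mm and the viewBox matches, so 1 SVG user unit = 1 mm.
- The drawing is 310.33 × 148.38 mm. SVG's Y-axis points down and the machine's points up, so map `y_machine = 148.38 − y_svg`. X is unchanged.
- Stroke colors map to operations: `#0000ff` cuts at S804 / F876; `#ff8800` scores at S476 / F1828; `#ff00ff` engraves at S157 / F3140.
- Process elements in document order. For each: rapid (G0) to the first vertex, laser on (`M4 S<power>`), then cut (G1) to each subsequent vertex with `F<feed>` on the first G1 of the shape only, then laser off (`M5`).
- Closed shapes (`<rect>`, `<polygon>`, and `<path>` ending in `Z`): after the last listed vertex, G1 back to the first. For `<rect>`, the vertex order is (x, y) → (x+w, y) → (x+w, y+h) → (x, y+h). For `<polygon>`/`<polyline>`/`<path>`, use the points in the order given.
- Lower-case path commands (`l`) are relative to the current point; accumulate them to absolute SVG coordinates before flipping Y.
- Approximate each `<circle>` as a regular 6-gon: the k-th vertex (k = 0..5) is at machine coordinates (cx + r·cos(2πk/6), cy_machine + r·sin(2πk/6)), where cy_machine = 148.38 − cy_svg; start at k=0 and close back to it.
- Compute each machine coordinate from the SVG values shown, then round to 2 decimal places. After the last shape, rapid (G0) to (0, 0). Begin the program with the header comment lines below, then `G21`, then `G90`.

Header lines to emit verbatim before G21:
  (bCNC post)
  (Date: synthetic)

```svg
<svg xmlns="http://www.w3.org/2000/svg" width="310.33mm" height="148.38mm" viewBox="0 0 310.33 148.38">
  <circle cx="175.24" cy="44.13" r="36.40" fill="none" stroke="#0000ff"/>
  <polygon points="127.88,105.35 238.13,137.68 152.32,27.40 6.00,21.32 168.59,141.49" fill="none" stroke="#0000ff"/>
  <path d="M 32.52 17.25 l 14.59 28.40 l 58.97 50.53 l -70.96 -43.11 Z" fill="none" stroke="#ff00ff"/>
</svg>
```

(bCNC post)
(Date: synthetic)
G21
G90
G0 X211.64 Y104.25
M4 S804
G1 X193.44 Y135.77 F876
G1 X157.04 Y135.77
G1 X138.84 Y104.25
G1 X157.04 Y72.73
G1 X193.44 Y72.73
G1 X211.64 Y104.25
M5
G0 X127.88 Y43.03
M4 S804
G1 X238.13 Y10.70 F876
G1 X152.32 Y120.98
G1 X6.00 Y127.06
G1 X168.59 Y6.89
G1 X127.88 Y43.03
M5
G0 X32.52 Y131.13
M4 S157
G1 X47.11 Y102.73 F3140
G1 X106.08 Y52.20
G1 X35.12 Y95.31
G1 X32.52 Y131.13
M5
G0 X0.00 Y0.00

1 u = 1 mm; y_m = 148.38 − y.

[1] `<circle>` circle, #0000ff→cut S804 F876: (211.64,104.25) → (193.44,135.77) → (157.04,135.77) → (138.84,104.25) → (157.04,72.73) → (193.44,72.73) → (211.64,104.25) (closed)

[2] `<polygon>` closed polygon, #0000ff→cut S804 F876: (127.88,43.03) → (238.13,10.70) → (152.32,120.98) → (6.00,127.06) → (168.59,6.89) → (127.88,43.03) (closed)

[3] `<path>` closed polygon, #ff00ff→engrave S157 F3140: (32.52,131.13) → (47.11,102.73) → (106.08,52.20) → (35.12,95.31) → (32.52,131.13) (closed)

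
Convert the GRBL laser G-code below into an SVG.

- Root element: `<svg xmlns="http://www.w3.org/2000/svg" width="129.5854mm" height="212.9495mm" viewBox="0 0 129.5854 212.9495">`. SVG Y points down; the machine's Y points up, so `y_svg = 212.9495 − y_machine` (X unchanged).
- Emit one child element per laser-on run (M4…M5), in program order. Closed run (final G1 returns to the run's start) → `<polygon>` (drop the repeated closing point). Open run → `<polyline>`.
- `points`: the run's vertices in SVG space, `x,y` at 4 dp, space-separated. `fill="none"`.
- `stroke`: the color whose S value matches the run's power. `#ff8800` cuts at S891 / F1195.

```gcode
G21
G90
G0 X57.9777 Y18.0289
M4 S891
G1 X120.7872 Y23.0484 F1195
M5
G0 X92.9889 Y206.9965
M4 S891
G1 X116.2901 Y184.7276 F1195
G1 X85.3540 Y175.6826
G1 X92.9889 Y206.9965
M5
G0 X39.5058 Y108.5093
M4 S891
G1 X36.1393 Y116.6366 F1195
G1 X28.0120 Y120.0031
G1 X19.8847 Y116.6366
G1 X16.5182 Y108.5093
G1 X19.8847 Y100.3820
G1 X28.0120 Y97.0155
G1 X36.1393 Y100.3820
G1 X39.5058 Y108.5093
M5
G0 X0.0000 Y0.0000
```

Each laser-on run becomes one SVG element. Flip Y back into SVG space with y_svg = 212.9495 − y_machine. Every run uses S891, so all elements get stroke `#ff8800` (cut).

Run 1: The run is open, so emit a `<polyline>` with points (Y-flipped): 57.9777,194.9206 120.7872,189.9011.

Run 2: The run returns to its start, so emit a `<polygon>` with points (Y-flipped): 92.9889,5.9530 116.2901,28.2219 85.3540,37.2669.

Run 3: The run returns to its start, so emit a `<polygon>` with points (Y-flipped): 39.5058,104.4402 36.1393,96.3129 28.0120,92.9464 19.8847,96.3129 16.5182,104.4402 19.8847,112.5675 28.0120,115.9340 36.1393,112.5675.

<svg xmlns="http://www.w3.org/2000/svg" width="129.5854mm" height="212.9495mm" viewBox="0 0 129.5854 212.9495">
  <polyline points="57.9777,194.9206 120.7872,189.9011" fill="none" stroke="#ff8800"/>
  <polygon points="92.9889,5.9530 116.2901,28.2219 85.3540,37.2669" fill="none" stroke="#ff8800"/>
  <polygon points="39.5058,104.4402 36.1393,96.3129 28.0120,92.9464 19.8847,96.3129 16.5182,104.4402 19.8847,112.5675 28.0120,115.9340 36.1393,112.5675" fill="none" stroke="#ff8800"/>
</svg>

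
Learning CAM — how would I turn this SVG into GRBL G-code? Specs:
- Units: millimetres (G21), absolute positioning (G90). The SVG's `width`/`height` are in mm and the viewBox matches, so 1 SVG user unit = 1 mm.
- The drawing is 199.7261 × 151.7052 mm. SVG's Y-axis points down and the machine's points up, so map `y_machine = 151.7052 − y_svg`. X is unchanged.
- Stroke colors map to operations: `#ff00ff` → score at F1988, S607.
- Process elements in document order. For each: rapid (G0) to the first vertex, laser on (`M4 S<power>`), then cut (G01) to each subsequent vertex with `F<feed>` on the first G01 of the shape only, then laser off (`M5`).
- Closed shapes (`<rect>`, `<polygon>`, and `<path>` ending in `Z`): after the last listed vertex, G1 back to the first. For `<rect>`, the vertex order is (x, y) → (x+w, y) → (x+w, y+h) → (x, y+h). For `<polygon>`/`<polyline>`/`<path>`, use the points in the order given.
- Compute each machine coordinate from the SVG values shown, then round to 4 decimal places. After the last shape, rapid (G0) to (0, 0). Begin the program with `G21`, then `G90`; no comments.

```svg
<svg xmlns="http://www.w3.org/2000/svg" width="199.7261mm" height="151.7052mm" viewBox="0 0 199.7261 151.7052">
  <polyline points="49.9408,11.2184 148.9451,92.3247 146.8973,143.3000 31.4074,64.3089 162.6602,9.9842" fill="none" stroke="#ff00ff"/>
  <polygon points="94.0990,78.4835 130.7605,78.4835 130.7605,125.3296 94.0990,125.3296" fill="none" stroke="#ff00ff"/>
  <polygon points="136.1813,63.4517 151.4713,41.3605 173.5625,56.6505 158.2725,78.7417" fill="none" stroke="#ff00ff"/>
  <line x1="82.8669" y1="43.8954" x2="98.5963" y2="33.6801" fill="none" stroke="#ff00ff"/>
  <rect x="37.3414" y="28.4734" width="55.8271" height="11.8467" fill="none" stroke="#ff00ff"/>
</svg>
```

Since the viewBox matches the mm dimensions, user units are millimetres directly. The only transform is the Y-flip y_m = 151.7052 − y_svg.

Shape 1 is a open polyline drawn with `<polyline>`. Its stroke #ff00ff means score at S607, F1988. After flipping Y the toolpath is (49.9408,140.4868) → (148.9451,59.3805) → (146.8973,8.4052) → (31.4074,87.3963) → (162.6602,141.7210).

Shape 2 is a rectangle drawn with `<polygon>`. Its stroke #ff00ff means score at S607, F1988. After flipping Y the toolpath is (94.0990,73.2217) → (130.7605,73.2217) → (130.7605,26.3756) → (94.0990,26.3756) → (94.0990,73.2217), returning to the start.

Shape 3 is a regular polygon drawn with `<polygon>`. Its stroke #ff00ff means score at S607, F1988. After flipping Y the toolpath is (136.1813,88.2535) → (151.4713,110.3447) → (173.5625,95.0547) → (158.2725,72.9635) → (136.1813,88.2535), returning to the start.

Shape 4 is a line segment drawn with `<line>`. Its stroke #ff00ff means score at S607, F1988. After flipping Y the toolpath is (82.8669,107.8098) → (98.5963,118.0251).

Shape 5 is a rectangle drawn with `<rect>`. Its stroke #ff00ff means score at S607, F1988. After flipping Y the toolpath is (37.3414,123.2318) → (93.1685,123.2318) → (93.1685,111.3851) → (37.3414,111.3851) → (37.3414,123.2318), returning to the start.

G21
G90
G0 X49.9408 Y140.4868
M4 S607
G01 X148.9451 Y59.3805 F1988
G01 X146.8973 Y8.4052
G01 X31.4074 Y87.3963
G01 X162.6602 Y141.7210
M5
G0 X94.0990 Y73.2217
M4 S607
G01 X130.7605 Y73.2217 F1988
G01 X130.7605 Y26.3756
G01 X94.0990 Y26.3756
G01 X94.0990 Y73.2217
M5
G0 X136.1813 Y88.2535
M4 S607
G01 X151.4713 Y110.3447 F1988
G01 X173.5625 Y95.0547
G01 X158.2725 Y72.9635
G01 X136.1813 Y88.2535
M5
G0 X82.8669 Y107.8098
M4 S607
G01 X98.5963 Y118.0251 F1988
M5
G0 X37.3414 Y123.2318
M4 S607
G01 X93.1685 Y123.2318 F1988
G01 X93.1685 Y111.3851
G01 X37.3414 Y111.3851
G01 X37.3414 Y123.2318
M5
G0 X0.0000 Y0.0000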